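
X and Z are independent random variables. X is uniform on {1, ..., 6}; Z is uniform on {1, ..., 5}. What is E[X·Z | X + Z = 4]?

P(X + Z = 4) = 1/10.
Summing XZ·P(x,y) over outcomes with X + Z = 4 gives 1/3.
E[X·Z | X + Z = 4] = (1/3) / (1/10) = 10/3.

10/3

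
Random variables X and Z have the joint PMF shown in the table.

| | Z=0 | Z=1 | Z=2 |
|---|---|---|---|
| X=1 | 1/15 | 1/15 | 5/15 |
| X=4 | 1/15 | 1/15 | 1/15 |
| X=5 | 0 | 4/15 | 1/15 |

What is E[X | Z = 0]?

5/2

P(Z = 0) = 2/15.
Summing X·P(X=x,Z=y) over the conditioning event gives 1/3.
E[X | Z = 0] = (1/3) / (2/15) = 5/2.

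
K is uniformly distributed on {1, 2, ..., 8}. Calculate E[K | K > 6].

Given K > 6, K is equally likely to be any of {7, 8}.
E[K | K > 6] = (7 + 8) / 2 = 15/2.

15/2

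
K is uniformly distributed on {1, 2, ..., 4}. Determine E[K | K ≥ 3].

Given K ≥ 3, K is equally likely to be any of {3, 4}.
E[K | K ≥ 3] = (3 + 4) / 2 = 7/2.

7/2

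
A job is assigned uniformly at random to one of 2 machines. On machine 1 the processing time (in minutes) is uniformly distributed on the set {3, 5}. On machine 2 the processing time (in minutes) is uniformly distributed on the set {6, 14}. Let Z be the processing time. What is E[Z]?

E[Z | machine 1] = (3+5)/2 = 4.
E[Z | machine 2] = (6+14)/2 = 10.
By the law of total expectation,
E[Z] = (1/2)·(4) + (1/2)·(10) = 7.

7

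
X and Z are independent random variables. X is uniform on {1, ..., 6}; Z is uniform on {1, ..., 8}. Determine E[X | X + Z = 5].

Outcomes with X + Z = 5: (1,4), (2,3), (3,2), (4,1), each with probability 1/48.
E[X | X + Z = 5] = (1 + 2 + 3 + 4) / 4 = 5/2.

5/2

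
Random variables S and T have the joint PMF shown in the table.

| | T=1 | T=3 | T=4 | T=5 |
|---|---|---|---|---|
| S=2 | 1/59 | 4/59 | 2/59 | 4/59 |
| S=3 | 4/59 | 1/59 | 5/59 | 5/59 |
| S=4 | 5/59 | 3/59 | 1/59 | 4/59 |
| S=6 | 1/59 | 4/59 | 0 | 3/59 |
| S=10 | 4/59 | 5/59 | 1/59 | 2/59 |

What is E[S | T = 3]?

P(T = 3) = 17/59.
Summing S·P(S=x,T=y) over the conditioning event gives 97/59.
E[S | T = 3] = (97/59) / (17/59) = 97/17.

97/17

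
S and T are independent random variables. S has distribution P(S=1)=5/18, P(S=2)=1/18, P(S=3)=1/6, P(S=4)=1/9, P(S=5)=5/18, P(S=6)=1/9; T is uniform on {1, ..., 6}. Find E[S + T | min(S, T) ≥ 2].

108/13

P(min(S, T) ≥ 2) = 65/108.
Summing (S+T)·P(x,y) over outcomes with min(S, T) ≥ 2 gives 5.
E[S + T | min(S, T) ≥ 2] = (5) / (65/108) = 108/13.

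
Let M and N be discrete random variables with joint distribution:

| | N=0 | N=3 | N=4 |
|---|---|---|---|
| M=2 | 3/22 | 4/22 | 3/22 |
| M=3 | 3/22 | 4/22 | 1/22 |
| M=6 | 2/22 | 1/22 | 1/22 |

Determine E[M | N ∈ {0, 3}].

53/17

P(N ∈ {0, 3}) = 17/22.
Σ M·P over the event = 2·(3/22) + 2·(4/22) + 3·(3/22) + 3·(4/22) + 6·(2/22) + 6·(1/22) = 53/22.
E[M | N ∈ {0, 3}] = (53/22) / (17/22) = 53/17.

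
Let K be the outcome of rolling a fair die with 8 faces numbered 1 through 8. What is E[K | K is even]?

Given K is even, K is equally likely to be any of {2, 4, 6, 8}.
E[K | K is even] = (2 + 4 + 6 + 8) / 4 = 5.

5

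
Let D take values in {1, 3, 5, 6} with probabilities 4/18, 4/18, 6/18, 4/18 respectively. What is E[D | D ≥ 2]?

P(D ≥ 2) = 7/9.
Σ over the event: 3·2/9 + 5·1/3 + 6·2/9 = 11/3.
E[D | D ≥ 2] = (11/3) / (7/9) = 33/7.

33/7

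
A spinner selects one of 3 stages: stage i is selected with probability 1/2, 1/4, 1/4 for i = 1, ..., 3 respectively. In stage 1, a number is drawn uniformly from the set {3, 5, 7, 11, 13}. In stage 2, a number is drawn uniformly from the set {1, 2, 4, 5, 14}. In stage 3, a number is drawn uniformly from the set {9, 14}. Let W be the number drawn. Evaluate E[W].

323/40

E[W | stage 1] = (3+5+7+11+13)/5 = 39/5.
E[W | stage 2] = (1+2+4+5+14)/5 = 26/5.
E[W | stage 3] = (9+14)/2 = 23/2.
E[W] = (1/2)·(39/5) + (1/4)·(26/5) + (1/4)·(23/2) = 323/40.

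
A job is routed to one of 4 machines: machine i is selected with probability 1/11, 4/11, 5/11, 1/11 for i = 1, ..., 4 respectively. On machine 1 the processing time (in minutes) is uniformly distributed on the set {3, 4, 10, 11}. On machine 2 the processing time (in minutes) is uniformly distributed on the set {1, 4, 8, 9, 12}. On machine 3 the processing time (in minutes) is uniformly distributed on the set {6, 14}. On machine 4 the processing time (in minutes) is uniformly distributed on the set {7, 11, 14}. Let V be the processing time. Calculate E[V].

1423/165

E[V | machine 1] = (3+4+10+11)/4 = 7.
E[V | machine 2] = (1+4+8+9+12)/5 = 34/5.
E[V | machine 3] = (6+14)/2 = 10.
E[V | machine 4] = (7+11+14)/3 = 32/3.
By the law of total expectation,
E[V] = (1/11)·(7) + (4/11)·(34/5) + (5/11)·(10) + (1/11)·(32/3) = 1423/165.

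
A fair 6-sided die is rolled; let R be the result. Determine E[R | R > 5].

Given R > 5, R is equally likely to be any of {6}.
E[R | R > 5] = (6) / 1 = 6.

6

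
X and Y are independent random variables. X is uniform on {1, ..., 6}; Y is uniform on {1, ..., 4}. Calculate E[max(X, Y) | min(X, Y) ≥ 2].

P(min(X, Y) ≥ 2) = 5/8.
Summing max(X,Y)·P(x,y) over outcomes with min(X, Y) ≥ 2 gives 8/3.
E[max(X, Y) | min(X, Y) ≥ 2] = (8/3) / (5/8) = 64/15.

64/15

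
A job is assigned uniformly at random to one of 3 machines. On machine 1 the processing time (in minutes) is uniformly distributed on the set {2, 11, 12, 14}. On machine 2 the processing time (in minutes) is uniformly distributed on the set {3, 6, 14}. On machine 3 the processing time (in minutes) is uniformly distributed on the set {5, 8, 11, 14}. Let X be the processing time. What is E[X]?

323/36

E[X | machine 1] = (2+11+12+14)/4 = 39/4.
E[X | machine 2] = (3+6+14)/3 = 23/3.
E[X | machine 3] = (5+8+11+14)/4 = 19/2.
E[X] = (1/3)·(39/4) + (1/3)·(23/3) + (1/3)·(19/2) = 323/36.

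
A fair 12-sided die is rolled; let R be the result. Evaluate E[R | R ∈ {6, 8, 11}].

25/3

P(R ∈ {6, 8, 11}) = 1/4.
Σ over the event: 6·1/12 + 8·1/12 + 11·1/12 = 25/12.
E[R | R ∈ {6, 8, 11}] = (25/12) / (1/4) = 25/3.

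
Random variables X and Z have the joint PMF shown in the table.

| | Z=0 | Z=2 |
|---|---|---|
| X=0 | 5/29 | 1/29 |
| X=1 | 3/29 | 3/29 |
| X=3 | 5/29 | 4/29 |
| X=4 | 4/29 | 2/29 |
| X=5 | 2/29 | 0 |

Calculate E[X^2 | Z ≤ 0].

162/19

P(Z ≤ 0) = 19/29.
Σ X^2·P over the event = 0·(5/29) + 1·(3/29) + 9·(5/29) + 16·(4/29) + 25·(2/29) = 162/29.
E[X^2 | Z ≤ 0] = (162/29) / (19/29) = 162/19.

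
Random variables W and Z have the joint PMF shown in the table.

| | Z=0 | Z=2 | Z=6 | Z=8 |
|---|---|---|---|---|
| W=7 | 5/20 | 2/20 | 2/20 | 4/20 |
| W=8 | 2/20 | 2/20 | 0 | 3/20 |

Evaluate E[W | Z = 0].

P(Z = 0) = 7/20.
Σ W·P over the event = 7·(5/20) + 8·(2/20) = 51/20.
E[W | Z = 0] = (51/20) / (7/20) = 51/7.

51/7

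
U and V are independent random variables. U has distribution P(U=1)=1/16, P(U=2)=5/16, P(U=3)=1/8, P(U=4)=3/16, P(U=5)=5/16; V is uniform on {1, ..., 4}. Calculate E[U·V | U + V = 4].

P(U + V = 4) = 1/8.
Summing UV·P(x,y) over outcomes with U + V = 4 gives 29/64.
E[U·V | U + V = 4] = (29/64) / (1/8) = 29/8.

29/8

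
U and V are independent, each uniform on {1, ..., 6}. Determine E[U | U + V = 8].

Outcomes with U + V = 8: (2,6), (3,5), (4,4), (5,3), (6,2), each with probability 1/36.
E[U | U + V = 8] = (2 + 3 + 4 + 5 + 6) / 5 = 4.

4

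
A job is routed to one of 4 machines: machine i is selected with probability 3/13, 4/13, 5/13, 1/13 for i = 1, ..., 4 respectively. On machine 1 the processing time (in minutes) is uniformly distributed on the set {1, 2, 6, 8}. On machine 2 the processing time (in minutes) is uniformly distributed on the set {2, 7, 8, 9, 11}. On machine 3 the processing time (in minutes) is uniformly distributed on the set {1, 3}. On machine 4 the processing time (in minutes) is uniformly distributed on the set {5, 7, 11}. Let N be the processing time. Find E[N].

277/60

E[N | machine 1] = (1+2+6+8)/4 = 17/4.
E[N | machine 2] = (2+7+8+9+11)/5 = 37/5.
E[N | machine 3] = (1+3)/2 = 2.
E[N | machine 4] = (5+7+11)/3 = 23/3.
By the law of total expectation,
E[N] = (3/13)·(17/4) + (4/13)·(37/5) + (5/13)·(2) + (1/13)·(23/3) = 277/60.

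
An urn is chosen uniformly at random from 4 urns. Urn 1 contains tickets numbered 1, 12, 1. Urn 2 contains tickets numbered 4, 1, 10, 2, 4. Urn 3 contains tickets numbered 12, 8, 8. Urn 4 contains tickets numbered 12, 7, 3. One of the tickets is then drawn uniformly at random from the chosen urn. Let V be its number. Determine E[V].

E[V | urn 1] = (1+12+1)/3 = 14/3.
E[V | urn 2] = (4+1+10+2+4)/5 = 21/5.
E[V | urn 3] = (12+8+8)/3 = 28/3.
E[V | urn 4] = (12+7+3)/3 = 22/3.
By the law of total expectation,
E[V] = (1/4)·(14/3) + (1/4)·(21/5) + (1/4)·(28/3) + (1/4)·(22/3) = 383/60.

383/60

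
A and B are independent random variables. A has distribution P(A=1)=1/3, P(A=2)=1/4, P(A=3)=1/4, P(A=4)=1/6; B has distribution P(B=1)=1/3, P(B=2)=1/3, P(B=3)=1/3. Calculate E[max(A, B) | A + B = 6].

P(A + B = 6) = 5/36.
Summing max(A,B)·P(x,y) over outcomes with A + B = 6 gives 17/36.
E[max(A, B) | A + B = 6] = (17/36) / (5/36) = 17/5.

17/5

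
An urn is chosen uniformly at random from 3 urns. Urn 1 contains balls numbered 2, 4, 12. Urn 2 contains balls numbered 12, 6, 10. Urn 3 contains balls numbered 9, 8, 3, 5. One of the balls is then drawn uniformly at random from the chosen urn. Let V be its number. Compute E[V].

E[V | urn 1] = (2+4+12)/3 = 6.
E[V | urn 2] = (12+6+10)/3 = 28/3.
E[V | urn 3] = (9+8+3+5)/4 = 25/4.
E[V] = (1/3)·(6) + (1/3)·(28/3) + (1/3)·(25/4) = 259/36.

259/36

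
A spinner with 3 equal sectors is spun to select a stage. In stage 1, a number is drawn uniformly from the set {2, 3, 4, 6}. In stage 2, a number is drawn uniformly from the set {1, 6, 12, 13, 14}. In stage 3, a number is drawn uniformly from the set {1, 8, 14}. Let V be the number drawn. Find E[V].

1237/180

E[V | stage 1] = (2+3+4+6)/4 = 15/4.
E[V | stage 2] = (1+6+12+13+14)/5 = 46/5.
E[V | stage 3] = (1+8+14)/3 = 23/3.
By the law of total expectation,
E[V] = (1/3)·(15/4) + (1/3)·(46/5) + (1/3)·(23/3) = 1237/180.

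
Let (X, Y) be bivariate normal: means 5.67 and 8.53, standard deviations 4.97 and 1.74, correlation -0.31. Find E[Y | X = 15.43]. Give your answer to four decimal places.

7.4707

For a bivariate normal, E[Y | X=x] = μ_Y + ρ·(σ_Y/σ_X)·(x − μ_X).
E[Y | X=15.43] = 8.53 + (-0.31)·(1.74/4.97)·(15.43 − (5.67)) = 8.53 + (-0.10853)·(9.76) = 7.4707.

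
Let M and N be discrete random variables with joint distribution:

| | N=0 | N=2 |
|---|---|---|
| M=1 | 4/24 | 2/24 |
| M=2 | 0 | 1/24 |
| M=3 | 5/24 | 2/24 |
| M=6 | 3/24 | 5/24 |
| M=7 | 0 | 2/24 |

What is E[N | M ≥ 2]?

P(M ≥ 2) = 3/4.
Σ N·P over the event = 2·(1/24) + 0·(5/24) + 2·(2/24) + 0·(3/24) + 2·(5/24) + 2·(2/24) = 5/6.
E[N | M ≥ 2] = (5/6) / (3/4) = 10/9.

10/9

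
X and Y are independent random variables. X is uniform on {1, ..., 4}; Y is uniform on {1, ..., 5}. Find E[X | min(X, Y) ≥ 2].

3

P(min(X, Y) ≥ 2) = 3/5.
Summing X·P(x,y) over outcomes with min(X, Y) ≥ 2 gives 9/5.
E[X | min(X, Y) ≥ 2] = (9/5) / (3/5) = 3.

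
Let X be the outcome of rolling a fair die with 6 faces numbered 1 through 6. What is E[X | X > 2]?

9/2

Given X > 2, X is equally likely to be any of {3, 4, 5, 6}.
E[X | X > 2] = (3 + 4 + 5 + 6) / 4 = 9/2.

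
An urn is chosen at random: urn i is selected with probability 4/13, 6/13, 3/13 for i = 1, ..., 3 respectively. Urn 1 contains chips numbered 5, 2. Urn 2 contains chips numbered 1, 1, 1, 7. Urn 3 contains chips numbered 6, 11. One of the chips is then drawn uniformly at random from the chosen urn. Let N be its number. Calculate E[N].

109/26

E[N | urn 1] = (5+2)/2 = 7/2.
E[N | urn 2] = (1+1+1+7)/4 = 5/2.
E[N | urn 3] = (6+11)/2 = 17/2.
E[N] = (4/13)·(7/2) + (6/13)·(5/2) + (3/13)·(17/2) = 109/26.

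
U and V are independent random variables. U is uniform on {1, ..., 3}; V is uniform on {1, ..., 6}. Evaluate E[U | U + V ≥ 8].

8/3

Outcomes with U + V ≥ 8: (2,6), (3,5), (3,6), each with probability 1/18.
E[U | U + V ≥ 8] = (2 + 3 + 3) / 3 = 8/3.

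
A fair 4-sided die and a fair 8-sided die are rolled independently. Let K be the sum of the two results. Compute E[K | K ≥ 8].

P(K ≥ 8) = 7/16.
Σ over the event: 8·1/8 + 9·1/8 + 10·3/32 + 11·1/16 + 12·1/32 = 33/8.
E[K | K ≥ 8] = (33/8) / (7/16) = 66/7.

66/7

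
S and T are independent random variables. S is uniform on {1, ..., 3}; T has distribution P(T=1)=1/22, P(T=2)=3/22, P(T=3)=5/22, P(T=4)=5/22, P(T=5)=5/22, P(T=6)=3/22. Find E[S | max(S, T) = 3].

P(max(S, T) = 3) = 19/66.
Summing S·P(x,y) over outcomes with max(S, T) = 3 gives 7/11.
E[S | max(S, T) = 3] = (7/11) / (19/66) = 42/19.

42/19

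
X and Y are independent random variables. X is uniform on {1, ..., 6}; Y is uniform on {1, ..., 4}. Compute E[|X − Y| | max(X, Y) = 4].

12/7

Outcomes with max(X, Y) = 4: (1,4), (2,4), (3,4), (4,1), (4,2), (4,3), (4,4), each with probability 1/24.
E[|X − Y| | max(X, Y) = 4] = (3 + 2 + 1 + 3 + 2 + 1 + 0) / 7 = 12/7.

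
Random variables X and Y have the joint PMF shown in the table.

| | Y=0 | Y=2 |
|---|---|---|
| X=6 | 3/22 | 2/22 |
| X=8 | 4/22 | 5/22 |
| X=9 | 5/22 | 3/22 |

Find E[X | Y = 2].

79/10

P(Y = 2) = 5/11.
Σ X·P over the event = 6·(2/22) + 8·(5/22) + 9·(3/22) = 79/22.
E[X | Y = 2] = (79/22) / (5/11) = 79/10.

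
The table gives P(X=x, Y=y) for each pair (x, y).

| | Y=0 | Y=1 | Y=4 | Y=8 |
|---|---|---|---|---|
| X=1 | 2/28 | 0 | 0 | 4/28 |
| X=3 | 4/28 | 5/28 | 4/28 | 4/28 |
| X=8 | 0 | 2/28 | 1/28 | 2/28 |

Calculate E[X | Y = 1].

31/7

P(Y = 1) = 1/4.
Σ X·P over the event = 3·(5/28) + 8·(2/28) = 31/28.
E[X | Y = 1] = (31/28) / (1/4) = 31/7.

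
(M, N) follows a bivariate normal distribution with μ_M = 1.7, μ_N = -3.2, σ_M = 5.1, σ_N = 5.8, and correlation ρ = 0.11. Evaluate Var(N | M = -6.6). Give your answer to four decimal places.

Var(N | M=x) = (1 − ρ²)·σ_N².
Var(N | M=-6.6) = (5.8)²·(1 − (0.11)²) = 33.64·0.9879 = 33.2330.

33.2330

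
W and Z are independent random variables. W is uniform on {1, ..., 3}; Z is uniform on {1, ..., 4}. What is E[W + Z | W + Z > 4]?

17/3

Outcomes with W + Z > 4: (1,4), (2,3), (2,4), (3,2), (3,3), (3,4), each with probability 1/12.
E[W + Z | W + Z > 4] = (5 + 5 + 6 + 5 + 6 + 7) / 6 = 17/3.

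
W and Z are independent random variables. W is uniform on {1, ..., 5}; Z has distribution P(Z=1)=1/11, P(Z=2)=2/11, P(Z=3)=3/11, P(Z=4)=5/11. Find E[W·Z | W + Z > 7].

225/13

P(W + Z > 7) = 13/55.
Summing WZ·P(x,y) over outcomes with W + Z > 7 gives 45/11.
E[W·Z | W + Z > 7] = (45/11) / (13/55) = 225/13.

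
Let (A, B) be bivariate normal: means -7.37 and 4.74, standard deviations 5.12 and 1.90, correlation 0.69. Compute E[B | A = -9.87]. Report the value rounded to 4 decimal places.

The regression of B on A has slope ρ·σ_B/σ_A and passes through (μ_A, μ_B).
E[B | A=-9.87] = 4.74 + (0.69)·(1.90/5.12)·(-9.87 − (-7.37)) = 4.74 + (0.25605)·(-2.5) = 4.0999.

4.0999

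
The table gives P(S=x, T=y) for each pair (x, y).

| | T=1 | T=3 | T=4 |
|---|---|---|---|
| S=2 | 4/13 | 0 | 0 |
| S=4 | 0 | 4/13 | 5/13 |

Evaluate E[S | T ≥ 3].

4

P(T ≥ 3) = 9/13.
Σ S·P over the event = 4·(4/13) + 4·(5/13) = 36/13.
E[S | T ≥ 3] = (36/13) / (9/13) = 4.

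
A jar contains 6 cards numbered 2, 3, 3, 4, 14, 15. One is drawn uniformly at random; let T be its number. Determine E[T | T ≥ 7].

P(T ≥ 7) = 1/3.
Σ over the event: 14·1/6 + 15·1/6 = 29/6.
E[T | T ≥ 7] = (29/6) / (1/3) = 29/2.

29/2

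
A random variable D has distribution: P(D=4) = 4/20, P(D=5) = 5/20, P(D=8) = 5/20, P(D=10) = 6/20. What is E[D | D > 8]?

P(D > 8) = 3/10.
Σ over the event: 10·3/10 = 3.
E[D | D > 8] = (3) / (3/10) = 10.

10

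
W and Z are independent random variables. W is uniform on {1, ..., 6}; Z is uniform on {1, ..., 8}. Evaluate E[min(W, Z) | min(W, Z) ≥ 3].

P(min(W, Z) ≥ 3) = 1/2.
Summing min(W,Z)·P(x,y) over outcomes with min(W, Z) ≥ 3 gives 49/24.
E[min(W, Z) | min(W, Z) ≥ 3] = (49/24) / (1/2) = 49/12.

49/12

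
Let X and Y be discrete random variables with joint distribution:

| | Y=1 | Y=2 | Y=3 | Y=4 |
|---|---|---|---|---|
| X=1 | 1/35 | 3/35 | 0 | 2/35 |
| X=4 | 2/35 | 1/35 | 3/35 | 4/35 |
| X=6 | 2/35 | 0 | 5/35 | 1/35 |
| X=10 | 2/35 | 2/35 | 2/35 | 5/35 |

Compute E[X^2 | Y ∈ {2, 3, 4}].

P(Y ∈ {2, 3, 4}) = 4/5.
Summing X^2·P(X=x,Y=y) over the conditioning event gives 1249/35.
E[X^2 | Y ∈ {2, 3, 4}] = (1249/35) / (4/5) = 1249/28.

1249/28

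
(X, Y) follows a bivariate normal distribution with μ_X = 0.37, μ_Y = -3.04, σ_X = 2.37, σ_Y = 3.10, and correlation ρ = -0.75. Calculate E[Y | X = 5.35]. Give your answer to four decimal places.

-7.9254

E[Y | X=x] = μ_Y + ρ(σ_Y/σ_X)(x − μ_X) for jointly normal variables.
E[Y | X=5.35] = -3.04 + (-0.75)·(3.10/2.37)·(5.35 − (0.37)) = -3.04 + (-0.98101)·(4.98) = -7.9254.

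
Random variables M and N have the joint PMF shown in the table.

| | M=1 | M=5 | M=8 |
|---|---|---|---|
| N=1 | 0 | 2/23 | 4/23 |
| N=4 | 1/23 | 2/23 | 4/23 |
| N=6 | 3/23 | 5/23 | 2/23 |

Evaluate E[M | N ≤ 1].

P(N ≤ 1) = 6/23.
Σ M·P over the event = 5·(2/23) + 8·(4/23) = 42/23.
E[M | N ≤ 1] = (42/23) / (6/23) = 7.

7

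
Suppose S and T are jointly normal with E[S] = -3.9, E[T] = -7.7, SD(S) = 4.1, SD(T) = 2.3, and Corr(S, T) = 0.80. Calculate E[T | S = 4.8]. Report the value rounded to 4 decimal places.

E[T | S=x] = μ_T + ρ(σ_T/σ_S)(x − μ_S) for jointly normal variables.
E[T | S=4.8] = -7.7 + (0.80)·(2.3/4.1)·(4.8 − (-3.9)) = -7.7 + (0.44878)·(8.7) = -3.7956.

-3.7956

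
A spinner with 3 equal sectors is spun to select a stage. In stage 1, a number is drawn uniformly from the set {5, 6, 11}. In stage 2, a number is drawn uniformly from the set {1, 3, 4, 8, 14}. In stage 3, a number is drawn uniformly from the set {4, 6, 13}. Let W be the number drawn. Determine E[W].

E[W | stage 1] = (5+6+11)/3 = 22/3.
E[W | stage 2] = (1+3+4+8+14)/5 = 6.
E[W | stage 3] = (4+6+13)/3 = 23/3.
By the law of total expectation,
E[W] = (1/3)·(22/3) + (1/3)·(6) + (1/3)·(23/3) = 7.

7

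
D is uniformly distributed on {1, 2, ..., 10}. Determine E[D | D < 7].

7/2

Given D < 7, D is equally likely to be any of {1, 2, 3, 4, 5, 6}.
E[D | D < 7] = (1 + 2 + 3 + 4 + 5 + 6) / 6 = 7/2.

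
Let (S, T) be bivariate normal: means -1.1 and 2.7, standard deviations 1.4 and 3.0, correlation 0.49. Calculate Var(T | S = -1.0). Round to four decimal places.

For a bivariate normal, Var(T | S=x) = σ_T²(1 − ρ²).
Var(T | S=-1.0) = (3.0)²·(1 − (0.49)²) = 9·0.7599 = 6.8391.

6.8391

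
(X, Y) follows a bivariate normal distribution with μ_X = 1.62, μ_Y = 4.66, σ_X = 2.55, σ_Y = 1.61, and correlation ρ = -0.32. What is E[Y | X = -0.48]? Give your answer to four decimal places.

5.0843

For a bivariate normal, E[Y | X=x] = μ_Y + ρ·(σ_Y/σ_X)·(x − μ_X).
E[Y | X=-0.48] = 4.66 + (-0.32)·(1.61/2.55)·(-0.48 − (1.62)) = 4.66 + (-0.20204)·(-2.1) = 5.0843.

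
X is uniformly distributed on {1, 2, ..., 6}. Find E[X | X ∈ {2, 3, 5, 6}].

P(X ∈ {2, 3, 5, 6}) = 2/3.
Σ over the event: 2·1/6 + 3·1/6 + 5·1/6 + 6·1/6 = 8/3.
E[X | X ∈ {2, 3, 5, 6}] = (8/3) / (2/3) = 4.

4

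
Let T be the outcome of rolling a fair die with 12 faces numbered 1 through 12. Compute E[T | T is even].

7

Given T is even, T is equally likely to be any of {2, 4, 6, 8, 10, 12}.
E[T | T is even] = (2 + 4 + 6 + 8 + 10 + 12) / 6 = 7.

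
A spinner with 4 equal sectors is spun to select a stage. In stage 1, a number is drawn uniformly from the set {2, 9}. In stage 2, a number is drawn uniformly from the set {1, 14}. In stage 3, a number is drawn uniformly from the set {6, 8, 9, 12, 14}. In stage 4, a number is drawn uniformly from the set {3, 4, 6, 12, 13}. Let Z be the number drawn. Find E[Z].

E[Z | stage 1] = (2+9)/2 = 11/2.
E[Z | stage 2] = (1+14)/2 = 15/2.
E[Z | stage 3] = (6+8+9+12+14)/5 = 49/5.
E[Z | stage 4] = (3+4+6+12+13)/5 = 38/5.
By the law of total expectation,
E[Z] = (1/4)·(11/2) + (1/4)·(15/2) + (1/4)·(49/5) + (1/4)·(38/5) = 38/5.

38/5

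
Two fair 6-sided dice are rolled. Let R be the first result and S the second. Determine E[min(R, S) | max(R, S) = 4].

16/7

P(max(R, S) = 4) = 7/36.
Summing min(R,S)·P(x,y) over outcomes with max(R, S) = 4 gives 4/9.
E[min(R, S) | max(R, S) = 4] = (4/9) / (7/36) = 16/7.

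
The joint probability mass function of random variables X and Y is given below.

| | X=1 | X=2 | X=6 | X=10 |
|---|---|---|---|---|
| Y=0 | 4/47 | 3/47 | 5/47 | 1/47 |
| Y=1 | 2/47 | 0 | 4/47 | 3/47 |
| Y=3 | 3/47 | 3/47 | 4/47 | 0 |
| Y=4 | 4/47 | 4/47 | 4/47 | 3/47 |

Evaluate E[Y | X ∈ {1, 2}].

52/23

P(X ∈ {1, 2}) = 23/47.
Σ Y·P over the event = 0·(4/47) + 1·(2/47) + 3·(3/47) + 4·(4/47) + 0·(3/47) + 3·(3/47) + 4·(4/47) = 52/47.
E[Y | X ∈ {1, 2}] = (52/47) / (23/47) = 52/23.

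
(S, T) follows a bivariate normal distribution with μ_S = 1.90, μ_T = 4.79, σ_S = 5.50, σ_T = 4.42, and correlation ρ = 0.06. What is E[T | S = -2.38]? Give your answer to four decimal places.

4.5836

E[T | S=x] = μ_T + ρ(σ_T/σ_S)(x − μ_S) for jointly normal variables.
E[T | S=-2.38] = 4.79 + (0.06)·(4.42/5.50)·(-2.38 − (1.90)) = 4.79 + (0.048218)·(-4.28) = 4.5836.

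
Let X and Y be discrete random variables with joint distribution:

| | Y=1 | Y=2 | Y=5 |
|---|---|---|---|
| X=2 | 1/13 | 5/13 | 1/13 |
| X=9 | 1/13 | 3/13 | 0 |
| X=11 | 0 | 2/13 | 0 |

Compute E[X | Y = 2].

59/10

P(Y = 2) = 10/13.
Summing X·P(X=x,Y=y) over the conditioning event gives 59/13.
E[X | Y = 2] = (59/13) / (10/13) = 59/10.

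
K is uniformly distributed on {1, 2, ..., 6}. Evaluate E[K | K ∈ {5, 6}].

11/2

P(K ∈ {5, 6}) = 1/3.
Σ over the event: 5·1/6 + 6·1/6 = 11/6.
E[K | K ∈ {5, 6}] = (11/6) / (1/3) = 11/2.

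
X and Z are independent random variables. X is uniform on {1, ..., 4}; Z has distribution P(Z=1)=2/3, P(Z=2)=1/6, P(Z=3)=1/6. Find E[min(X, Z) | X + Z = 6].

5/2

P(X + Z = 6) = 1/12.
Summing min(X,Z)·P(x,y) over outcomes with X + Z = 6 gives 5/24.
E[min(X, Z) | X + Z = 6] = (5/24) / (1/12) = 5/2.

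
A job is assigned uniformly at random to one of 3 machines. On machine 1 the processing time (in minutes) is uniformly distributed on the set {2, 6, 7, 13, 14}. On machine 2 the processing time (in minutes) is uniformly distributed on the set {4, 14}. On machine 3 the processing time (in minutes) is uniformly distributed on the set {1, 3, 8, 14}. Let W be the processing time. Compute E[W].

239/30

E[W | machine 1] = (2+6+7+13+14)/5 = 42/5.
E[W | machine 2] = (4+14)/2 = 9.
E[W | machine 3] = (1+3+8+14)/4 = 13/2.
By the law of total expectation,
E[W] = (1/3)·(42/5) + (1/3)·(9) + (1/3)·(13/2) = 239/30.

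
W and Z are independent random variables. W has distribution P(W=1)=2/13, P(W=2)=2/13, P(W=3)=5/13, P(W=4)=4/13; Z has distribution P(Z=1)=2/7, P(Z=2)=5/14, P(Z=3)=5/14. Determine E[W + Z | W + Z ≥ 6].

P(W + Z ≥ 6) = 5/14.
Summing (W+Z)·P(x,y) over outcomes with W + Z ≥ 6 gives 205/91.
E[W + Z | W + Z ≥ 6] = (205/91) / (5/14) = 82/13.

82/13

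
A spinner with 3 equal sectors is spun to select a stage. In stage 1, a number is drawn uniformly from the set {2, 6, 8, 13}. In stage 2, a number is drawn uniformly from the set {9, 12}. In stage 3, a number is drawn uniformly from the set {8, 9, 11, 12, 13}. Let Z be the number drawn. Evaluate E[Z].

189/20

E[Z | stage 1] = (2+6+8+13)/4 = 29/4.
E[Z | stage 2] = (9+12)/2 = 21/2.
E[Z | stage 3] = (8+9+11+12+13)/5 = 53/5.
By the law of total expectation,
E[Z] = (1/3)·(29/4) + (1/3)·(21/2) + (1/3)·(53/5) = 189/20.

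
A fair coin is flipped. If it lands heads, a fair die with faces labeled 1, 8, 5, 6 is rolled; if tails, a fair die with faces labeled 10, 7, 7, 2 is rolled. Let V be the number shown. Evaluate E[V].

E[V | heads] = (1+8+5+6)/4 = 5.
E[V | tails] = (10+7+7+2)/4 = 13/2.
By the law of total expectation,
E[V] = (1/2)·(5) + (1/2)·(13/2) = 23/4.

23/4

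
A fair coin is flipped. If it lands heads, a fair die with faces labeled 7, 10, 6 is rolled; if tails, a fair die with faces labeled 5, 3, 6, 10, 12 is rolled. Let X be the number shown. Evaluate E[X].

223/30

E[X | heads] = (7+10+6)/3 = 23/3.
E[X | tails] = (5+3+6+10+12)/5 = 36/5.
By the law of total expectation,
E[X] = (1/2)·(23/3) + (1/2)·(36/5) = 223/30.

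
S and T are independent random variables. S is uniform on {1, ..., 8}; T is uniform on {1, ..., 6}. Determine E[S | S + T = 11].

Outcomes with S + T = 11: (5,6), (6,5), (7,4), (8,3), each with probability 1/48.
E[S | S + T = 11] = (5 + 6 + 7 + 8) / 4 = 13/2.

13/2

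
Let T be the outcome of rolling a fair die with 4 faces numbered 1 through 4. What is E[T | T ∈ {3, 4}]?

7/2

P(T ∈ {3, 4}) = 1/2.
Σ over the event: 3·1/4 + 4·1/4 = 7/4.
E[T | T ∈ {3, 4}] = (7/4) / (1/2) = 7/2.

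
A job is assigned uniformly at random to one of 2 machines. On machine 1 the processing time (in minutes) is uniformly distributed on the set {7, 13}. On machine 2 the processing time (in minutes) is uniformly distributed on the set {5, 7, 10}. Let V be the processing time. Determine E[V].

E[V | machine 1] = (7+13)/2 = 10.
E[V | machine 2] = (5+7+10)/3 = 22/3.
By the law of total expectation,
E[V] = (1/2)·(10) + (1/2)·(22/3) = 26/3.

26/3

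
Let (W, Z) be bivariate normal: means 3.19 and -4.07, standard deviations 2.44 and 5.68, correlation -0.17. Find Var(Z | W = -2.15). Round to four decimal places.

31.3300

The conditional variance in a bivariate normal is σ_Z²(1 − ρ²), independent of x.
Var(Z | W=-2.15) = (5.68)²·(1 − (-0.17)²) = 32.2624·0.9711 = 31.3300.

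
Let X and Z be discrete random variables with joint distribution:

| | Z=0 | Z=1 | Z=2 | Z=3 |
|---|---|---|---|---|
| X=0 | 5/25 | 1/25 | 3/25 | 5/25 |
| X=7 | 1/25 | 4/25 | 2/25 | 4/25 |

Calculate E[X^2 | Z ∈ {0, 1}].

P(Z ∈ {0, 1}) = 11/25.
Σ X^2·P over the event = 0·(5/25) + 0·(1/25) + 49·(1/25) + 49·(4/25) = 49/5.
E[X^2 | Z ∈ {0, 1}] = (49/5) / (11/25) = 245/11.

245/11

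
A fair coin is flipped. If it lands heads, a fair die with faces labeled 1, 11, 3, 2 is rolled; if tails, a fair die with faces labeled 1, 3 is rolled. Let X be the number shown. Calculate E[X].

E[X | heads] = (1+11+3+2)/4 = 17/4.
E[X | tails] = (1+3)/2 = 2.
E[X] = (1/2)·(17/4) + (1/2)·(2) = 25/8.

25/8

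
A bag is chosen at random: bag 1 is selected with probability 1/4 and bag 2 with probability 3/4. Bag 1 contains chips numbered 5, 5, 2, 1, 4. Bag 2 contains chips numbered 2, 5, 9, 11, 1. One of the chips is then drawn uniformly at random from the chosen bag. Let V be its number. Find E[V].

E[V | bag 1] = (5+5+2+1+4)/5 = 17/5.
E[V | bag 2] = (2+5+9+11+1)/5 = 28/5.
E[V] = (1/4)·(17/5) + (3/4)·(28/5) = 101/20.

101/20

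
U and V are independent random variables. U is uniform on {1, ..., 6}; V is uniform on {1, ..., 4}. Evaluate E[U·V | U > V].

P(U > V) = 7/12.
Summing UV·P(x,y) over outcomes with U > V gives 145/24.
E[U·V | U > V] = (145/24) / (7/12) = 145/14.

145/14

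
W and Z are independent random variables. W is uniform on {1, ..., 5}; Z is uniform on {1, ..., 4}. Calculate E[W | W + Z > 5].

4

P(W + Z > 5) = 1/2.
Summing W·P(x,y) over outcomes with W + Z > 5 gives 2.
E[W | W + Z > 5] = (2) / (1/2) = 4.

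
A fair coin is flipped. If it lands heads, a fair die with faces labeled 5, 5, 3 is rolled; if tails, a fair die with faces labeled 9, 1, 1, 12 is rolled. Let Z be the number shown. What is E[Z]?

E[Z | heads] = (5+5+3)/3 = 13/3.
E[Z | tails] = (9+1+1+12)/4 = 23/4.
E[Z] = (1/2)·(13/3) + (1/2)·(23/4) = 121/24.

121/24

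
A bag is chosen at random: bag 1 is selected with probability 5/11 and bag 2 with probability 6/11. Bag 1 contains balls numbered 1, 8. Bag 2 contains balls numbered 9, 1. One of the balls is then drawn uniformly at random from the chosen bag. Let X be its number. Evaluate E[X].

105/22

E[X | bag 1] = (1+8)/2 = 9/2.
E[X | bag 2] = (9+1)/2 = 5.
E[X] = (5/11)·(9/2) + (6/11)·(5) = 105/22.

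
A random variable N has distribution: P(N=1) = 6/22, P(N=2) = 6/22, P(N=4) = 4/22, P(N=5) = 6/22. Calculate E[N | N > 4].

5

P(N > 4) = 3/11.
Σ over the event: 5·3/11 = 15/11.
E[N | N > 4] = (15/11) / (3/11) = 5.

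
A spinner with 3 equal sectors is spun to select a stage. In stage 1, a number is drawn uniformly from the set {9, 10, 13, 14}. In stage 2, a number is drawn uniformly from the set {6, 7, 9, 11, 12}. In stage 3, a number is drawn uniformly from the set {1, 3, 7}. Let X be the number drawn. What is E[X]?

145/18

E[X | stage 1] = (9+10+13+14)/4 = 23/2.
E[X | stage 2] = (6+7+9+11+12)/5 = 9.
E[X | stage 3] = (1+3+7)/3 = 11/3.
By the law of total expectation,
E[X] = (1/3)·(23/2) + (1/3)·(9) + (1/3)·(11/3) = 145/18.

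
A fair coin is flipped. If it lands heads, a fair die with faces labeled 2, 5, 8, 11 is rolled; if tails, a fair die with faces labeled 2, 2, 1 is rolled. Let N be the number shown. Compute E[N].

E[N | heads] = (2+5+8+11)/4 = 13/2.
E[N | tails] = (2+2+1)/3 = 5/3.
By the law of total expectation,
E[N] = (1/2)·(13/2) + (1/2)·(5/3) = 49/12.

49/12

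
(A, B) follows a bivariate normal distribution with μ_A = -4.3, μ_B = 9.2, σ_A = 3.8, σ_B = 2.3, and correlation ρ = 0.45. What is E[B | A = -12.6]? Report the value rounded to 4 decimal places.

E[B | A=x] = μ_B + ρ(σ_B/σ_A)(x − μ_A) for jointly normal variables.
E[B | A=-12.6] = 9.2 + (0.45)·(2.3/3.8)·(-12.6 − (-4.3)) = 9.2 + (0.27237)·(-8.3) = 6.9393.

6.9393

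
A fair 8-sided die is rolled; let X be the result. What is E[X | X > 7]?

Given X > 7, X is equally likely to be any of {8}.
E[X | X > 7] = (8) / 1 = 8.

8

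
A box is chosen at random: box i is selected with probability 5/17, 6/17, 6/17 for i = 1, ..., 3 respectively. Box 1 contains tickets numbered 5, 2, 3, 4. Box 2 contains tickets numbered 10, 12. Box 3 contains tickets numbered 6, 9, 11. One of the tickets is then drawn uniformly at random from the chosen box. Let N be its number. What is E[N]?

E[N | box 1] = (5+2+3+4)/4 = 7/2.
E[N | box 2] = (10+12)/2 = 11.
E[N | box 3] = (6+9+11)/3 = 26/3.
E[N] = (5/17)·(7/2) + (6/17)·(11) + (6/17)·(26/3) = 271/34.

271/34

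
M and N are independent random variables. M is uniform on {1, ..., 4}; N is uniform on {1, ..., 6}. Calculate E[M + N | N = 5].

15/2

Outcomes with N = 5: (1,5), (2,5), (3,5), (4,5), each with probability 1/24.
E[M + N | N = 5] = (6 + 7 + 8 + 9) / 4 = 15/2.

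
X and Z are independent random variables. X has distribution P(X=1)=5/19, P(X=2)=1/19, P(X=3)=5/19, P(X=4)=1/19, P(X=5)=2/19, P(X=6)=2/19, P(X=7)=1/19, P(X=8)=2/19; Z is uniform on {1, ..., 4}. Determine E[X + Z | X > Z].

P(X > Z) = 21/38.
Summing (X+Z)·P(x,y) over outcomes with X > Z gives 79/19.
E[X + Z | X > Z] = (79/19) / (21/38) = 158/21.

158/21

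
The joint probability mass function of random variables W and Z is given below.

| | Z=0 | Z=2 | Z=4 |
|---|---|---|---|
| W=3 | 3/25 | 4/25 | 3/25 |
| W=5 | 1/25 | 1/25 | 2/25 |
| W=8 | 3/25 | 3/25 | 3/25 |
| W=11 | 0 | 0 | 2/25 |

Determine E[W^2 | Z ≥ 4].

P(Z ≥ 4) = 2/5.
Σ W^2·P over the event = 9·(3/25) + 25·(2/25) + 64·(3/25) + 121·(2/25) = 511/25.
E[W^2 | Z ≥ 4] = (511/25) / (2/5) = 511/10.

511/10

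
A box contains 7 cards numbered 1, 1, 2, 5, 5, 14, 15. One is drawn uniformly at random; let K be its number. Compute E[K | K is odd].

P(K is odd) = 5/7.
Σ over the event: 1·2/7 + 5·2/7 + 15·1/7 = 27/7.
E[K | K is odd] = (27/7) / (5/7) = 27/5.

27/5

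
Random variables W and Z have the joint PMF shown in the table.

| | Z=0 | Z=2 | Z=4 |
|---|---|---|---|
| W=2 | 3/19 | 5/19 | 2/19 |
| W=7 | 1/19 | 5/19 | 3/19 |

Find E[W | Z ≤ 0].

13/4

P(Z ≤ 0) = 4/19.
Summing W·P(W=x,Z=y) over the conditioning event gives 13/19.
E[W | Z ≤ 0] = (13/19) / (4/19) = 13/4.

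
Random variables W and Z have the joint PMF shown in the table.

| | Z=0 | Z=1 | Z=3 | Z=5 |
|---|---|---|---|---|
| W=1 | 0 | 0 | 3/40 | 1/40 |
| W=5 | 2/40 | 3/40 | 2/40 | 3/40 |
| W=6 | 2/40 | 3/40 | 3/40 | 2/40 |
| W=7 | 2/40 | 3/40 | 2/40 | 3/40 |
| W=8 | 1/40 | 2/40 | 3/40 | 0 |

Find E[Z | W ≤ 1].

P(W ≤ 1) = 1/10.
Σ Z·P over the event = 3·(3/40) + 5·(1/40) = 7/20.
E[Z | W ≤ 1] = (7/20) / (1/10) = 7/2.

7/2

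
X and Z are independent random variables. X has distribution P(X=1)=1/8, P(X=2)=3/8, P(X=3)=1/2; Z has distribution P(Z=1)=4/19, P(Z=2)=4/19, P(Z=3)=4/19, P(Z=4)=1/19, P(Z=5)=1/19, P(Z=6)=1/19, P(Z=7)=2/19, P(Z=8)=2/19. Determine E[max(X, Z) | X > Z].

30/11

P(X > Z) = 11/38.
Summing max(X,Z)·P(x,y) over outcomes with X > Z gives 15/19.
E[max(X, Z) | X > Z] = (15/19) / (11/38) = 30/11.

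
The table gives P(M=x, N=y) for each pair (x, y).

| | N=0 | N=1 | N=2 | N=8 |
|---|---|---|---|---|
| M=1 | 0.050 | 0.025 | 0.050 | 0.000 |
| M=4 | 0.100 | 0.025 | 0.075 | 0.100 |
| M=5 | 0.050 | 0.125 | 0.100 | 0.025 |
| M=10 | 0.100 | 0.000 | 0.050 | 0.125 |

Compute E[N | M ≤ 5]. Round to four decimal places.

P(M ≤ 5) = 0.725.
Summing N·P(M=x,N=y) over the conditioning event gives 1.625.
E[N | M ≤ 5] = (1.625) / (0.725) = 2.2414.

2.2414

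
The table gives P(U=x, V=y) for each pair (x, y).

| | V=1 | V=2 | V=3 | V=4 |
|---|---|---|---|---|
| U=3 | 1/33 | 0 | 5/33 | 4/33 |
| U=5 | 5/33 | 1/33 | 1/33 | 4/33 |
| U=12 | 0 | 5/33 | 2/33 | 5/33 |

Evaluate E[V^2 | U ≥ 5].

P(U ≥ 5) = 23/33.
Summing V^2·P(U=x,V=y) over the conditioning event gives 200/33.
E[V^2 | U ≥ 5] = (200/33) / (23/33) = 200/23.

200/23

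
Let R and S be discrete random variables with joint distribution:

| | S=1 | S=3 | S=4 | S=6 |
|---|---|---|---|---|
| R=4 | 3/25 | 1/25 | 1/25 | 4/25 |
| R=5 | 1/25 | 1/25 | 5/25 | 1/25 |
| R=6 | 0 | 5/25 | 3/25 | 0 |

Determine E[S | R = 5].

P(R = 5) = 8/25.
Σ S·P over the event = 1·(1/25) + 3·(1/25) + 4·(5/25) + 6·(1/25) = 6/5.
E[S | R = 5] = (6/5) / (8/25) = 15/4.

15/4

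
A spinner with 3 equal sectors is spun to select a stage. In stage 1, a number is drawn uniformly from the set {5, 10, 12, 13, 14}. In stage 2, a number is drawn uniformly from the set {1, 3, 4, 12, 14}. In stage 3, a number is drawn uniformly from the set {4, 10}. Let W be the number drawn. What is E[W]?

41/5

E[W | stage 1] = (5+10+12+13+14)/5 = 54/5.
E[W | stage 2] = (1+3+4+12+14)/5 = 34/5.
E[W | stage 3] = (4+10)/2 = 7.
E[W] = (1/3)·(54/5) + (1/3)·(34/5) + (1/3)·(7) = 41/5.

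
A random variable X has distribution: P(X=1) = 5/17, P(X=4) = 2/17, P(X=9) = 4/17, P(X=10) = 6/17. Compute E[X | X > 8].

P(X > 8) = 10/17.
Σ over the event: 9·4/17 + 10·6/17 = 96/17.
E[X | X > 8] = (96/17) / (10/17) = 48/5.

48/5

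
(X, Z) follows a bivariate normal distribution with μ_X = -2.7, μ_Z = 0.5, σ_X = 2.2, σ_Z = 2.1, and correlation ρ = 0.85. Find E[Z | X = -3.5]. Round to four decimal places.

-0.1491

The regression of Z on X has slope ρ·σ_Z/σ_X and passes through (μ_X, μ_Z).
E[Z | X=-3.5] = 0.5 + (0.85)·(2.1/2.2)·(-3.5 − (-2.7)) = 0.5 + (0.81136)·(-0.8) = -0.1491.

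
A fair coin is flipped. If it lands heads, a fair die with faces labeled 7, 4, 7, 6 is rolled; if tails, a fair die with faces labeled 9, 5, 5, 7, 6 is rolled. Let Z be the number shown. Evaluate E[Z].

E[Z | heads] = (7+4+7+6)/4 = 6.
E[Z | tails] = (9+5+5+7+6)/5 = 32/5.
E[Z] = (1/2)·(6) + (1/2)·(32/5) = 31/5.

31/5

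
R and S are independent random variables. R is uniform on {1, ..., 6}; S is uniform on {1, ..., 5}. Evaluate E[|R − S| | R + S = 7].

13/5

Outcomes with R + S = 7: (2,5), (3,4), (4,3), (5,2), (6,1), each with probability 1/30.
E[|R − S| | R + S = 7] = (3 + 1 + 1 + 3 + 5) / 5 = 13/5.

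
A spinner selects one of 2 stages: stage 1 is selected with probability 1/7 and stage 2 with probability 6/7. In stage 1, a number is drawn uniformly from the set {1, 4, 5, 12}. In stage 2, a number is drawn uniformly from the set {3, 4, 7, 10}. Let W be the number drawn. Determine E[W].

83/14

E[W | stage 1] = (1+4+5+12)/4 = 11/2.
E[W | stage 2] = (3+4+7+10)/4 = 6.
By the law of total expectation,
E[W] = (1/7)·(11/2) + (6/7)·(6) = 83/14.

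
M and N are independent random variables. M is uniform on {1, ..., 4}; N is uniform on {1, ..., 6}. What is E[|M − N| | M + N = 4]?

4/3

P(M + N = 4) = 1/8.
Summing |M−N|·P(x,y) over outcomes with M + N = 4 gives 1/6.
E[|M − N| | M + N = 4] = (1/6) / (1/8) = 4/3.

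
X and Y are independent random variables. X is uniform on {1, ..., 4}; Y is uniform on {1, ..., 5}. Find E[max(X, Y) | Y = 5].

Outcomes with Y = 5: (1,5), (2,5), (3,5), (4,5), each with probability 1/20.
E[max(X, Y) | Y = 5] = (5 + 5 + 5 + 5) / 4 = 5.

5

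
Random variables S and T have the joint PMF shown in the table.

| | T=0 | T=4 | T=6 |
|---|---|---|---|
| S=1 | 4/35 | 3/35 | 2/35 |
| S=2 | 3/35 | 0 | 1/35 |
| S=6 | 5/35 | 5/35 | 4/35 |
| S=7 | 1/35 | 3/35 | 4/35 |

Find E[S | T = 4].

54/11

P(T = 4) = 11/35.
Σ S·P over the event = 1·(3/35) + 6·(5/35) + 7·(3/35) = 54/35.
E[S | T = 4] = (54/35) / (11/35) = 54/11.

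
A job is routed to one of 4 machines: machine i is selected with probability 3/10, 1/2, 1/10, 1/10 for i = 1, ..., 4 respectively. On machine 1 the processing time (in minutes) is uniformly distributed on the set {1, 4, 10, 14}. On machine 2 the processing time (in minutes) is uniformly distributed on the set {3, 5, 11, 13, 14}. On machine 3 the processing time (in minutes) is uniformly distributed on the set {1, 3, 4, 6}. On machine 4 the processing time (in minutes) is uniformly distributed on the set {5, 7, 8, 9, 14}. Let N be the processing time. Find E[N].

E[N | machine 1] = (1+4+10+14)/4 = 29/4.
E[N | machine 2] = (3+5+11+13+14)/5 = 46/5.
E[N | machine 3] = (1+3+4+6)/4 = 7/2.
E[N | machine 4] = (5+7+8+9+14)/5 = 43/5.
By the law of total expectation,
E[N] = (3/10)·(29/4) + (1/2)·(46/5) + (1/10)·(7/2) + (1/10)·(43/5) = 1597/200.

1597/200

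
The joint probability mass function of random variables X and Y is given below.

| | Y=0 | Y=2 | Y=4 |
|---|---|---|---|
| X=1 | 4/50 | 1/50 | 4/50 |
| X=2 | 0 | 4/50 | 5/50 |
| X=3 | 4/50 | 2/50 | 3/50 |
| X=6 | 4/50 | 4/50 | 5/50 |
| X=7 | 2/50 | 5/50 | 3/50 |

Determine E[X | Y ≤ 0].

P(Y ≤ 0) = 7/25.
Σ X·P over the event = 1·(4/50) + 3·(4/50) + 6·(4/50) + 7·(2/50) = 27/25.
E[X | Y ≤ 0] = (27/25) / (7/25) = 27/7.

27/7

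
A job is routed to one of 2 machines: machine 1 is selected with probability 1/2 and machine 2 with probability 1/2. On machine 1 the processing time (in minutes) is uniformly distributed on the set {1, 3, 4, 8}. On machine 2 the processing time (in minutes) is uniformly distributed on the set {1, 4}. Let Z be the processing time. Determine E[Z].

E[Z | machine 1] = (1+3+4+8)/4 = 4.
E[Z | machine 2] = (1+4)/2 = 5/2.
E[Z] = (1/2)·(4) + (1/2)·(5/2) = 13/4.

13/4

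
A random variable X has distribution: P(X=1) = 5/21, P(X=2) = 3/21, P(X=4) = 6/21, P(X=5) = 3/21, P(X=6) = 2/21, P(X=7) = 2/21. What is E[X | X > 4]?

P(X > 4) = 1/3.
Σ over the event: 5·1/7 + 6·2/21 + 7·2/21 = 41/21.
E[X | X > 4] = (41/21) / (1/3) = 41/7.

41/7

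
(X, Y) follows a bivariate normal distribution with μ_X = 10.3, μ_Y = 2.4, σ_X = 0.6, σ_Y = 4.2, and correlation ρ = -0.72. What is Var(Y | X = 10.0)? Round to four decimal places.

8.4954

The conditional variance in a bivariate normal is σ_Y²(1 − ρ²), independent of x.
Var(Y | X=10.0) = (4.2)²·(1 − (-0.72)²) = 17.64·0.4816 = 8.4954.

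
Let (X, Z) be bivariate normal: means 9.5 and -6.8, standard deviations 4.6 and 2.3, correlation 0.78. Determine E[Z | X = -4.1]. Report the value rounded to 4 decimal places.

-12.1040

E[Z | X=x] = μ_Z + ρ(σ_Z/σ_X)(x − μ_X) for jointly normal variables.
E[Z | X=-4.1] = -6.8 + (0.78)·(2.3/4.6)·(-4.1 − (9.5)) = -6.8 + (0.39)·(-13.6) = -12.1040.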